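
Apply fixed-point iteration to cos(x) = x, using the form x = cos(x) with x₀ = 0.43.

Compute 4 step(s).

Equation: cos(x) = x
Fixed-point form: x = cos(x)
x₀ = 0.43

x_1 = g(0.430000) = 0.908966
x_2 = g(0.908966) = 0.614562
x_3 = g(0.614562) = 0.817026
x_4 = g(0.817026) = 0.684393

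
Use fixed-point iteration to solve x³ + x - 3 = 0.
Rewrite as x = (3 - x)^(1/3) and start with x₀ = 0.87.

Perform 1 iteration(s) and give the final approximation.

Equation: x³ + x - 3 = 0
Fixed-point form: x = (3 - x)^(1/3)
x₀ = 0.87

x_1 = g(0.870000) = 1.286648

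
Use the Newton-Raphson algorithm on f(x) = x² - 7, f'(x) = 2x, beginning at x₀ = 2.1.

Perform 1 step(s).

f(x) = x² - 7
f'(x) = 2x
x₀ = 2.1

Newton-Raphson formula: x_{n+1} = x_n - f(x_n)/f'(x_n)

Iteration 1:
  f(2.100000) = -2.590000
  f'(2.100000) = 4.200000
  x_1 = 2.100000 - (-2.590000)/4.200000 = 2.716667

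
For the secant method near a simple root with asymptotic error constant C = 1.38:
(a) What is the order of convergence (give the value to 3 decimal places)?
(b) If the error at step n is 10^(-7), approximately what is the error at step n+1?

(a) Secant method has superlinear convergence with order φ = (1+√5)/2 ≈ 1.618.
    This means |e_{n+1}| ≈ C|e_n|^1.618.

(b) With |e_n| = 10^(-7) and C = 1.38:
    |e_{n+1}| ≈ 1.38 × (10^(-7))^1.618 = 1.38 × 10^(-11.33)

(a) ≈ 1.618 (golden ratio); (b) |e_{n+1}| ≈ 6.511e-12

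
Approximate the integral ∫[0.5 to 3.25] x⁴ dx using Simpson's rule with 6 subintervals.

f(x) = x⁴
a = 0.5, b = 3.25, n = 6
h = (b - a)/n = 0.458333

Simpson's rule: (h/3)[f(x₀) + 4f(x₁) + 2f(x₂) + ... + f(xₙ)]

x_0 = 0.5000, f(x_0) = 0.062500, coefficient = 1
x_1 = 0.9583, f(x_1) = 0.843464, coefficient = 4
x_2 = 1.4167, f(x_2) = 4.027826, coefficient = 2
x_3 = 1.8750, f(x_3) = 12.359619, coefficient = 4
x_4 = 2.3333, f(x_4) = 29.641975, coefficient = 2
x_5 = 2.7917, f(x_5) = 60.737127, coefficient = 4
x_6 = 3.2500, f(x_6) = 111.566406, coefficient = 1

I ≈ (0.458333/3) × 474.729348 = 72.528095
Exact value: 72.511914
Error: 0.016181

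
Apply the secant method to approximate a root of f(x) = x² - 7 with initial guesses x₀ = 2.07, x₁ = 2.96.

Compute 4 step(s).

f(x) = x² - 7
x₀ = 2.07, x₁ = 2.96

Secant formula: x_{n+1} = x_n - f(x_n)(x_n - x_{n-1})/(f(x_n) - f(x_{n-1}))

Iteration 1:
  f(2.070000) = -2.715100
  f(2.960000) = 1.761600
  x_2 = 2.960000 - 1.761600×(2.960000 - 2.070000)/(1.761600 - (-2.715100))
       = 2.609781
Iteration 2:
  f(2.960000) = 1.761600
  f(2.609781) = -0.189042
  x_3 = 2.609781 - (-0.189042)×(2.609781 - 2.960000)/(-0.189042 - 1.761600)
       = 2.643722
Iteration 3:
  f(2.609781) = -0.189042
  f(2.643722) = -0.010735
  x_4 = 2.643722 - (-0.010735)×(2.643722 - 2.609781)/(-0.010735 - (-0.189042))
       = 2.645765
Iteration 4:
  f(2.643722) = -0.010735
  f(2.645765) = 0.000074
  x_5 = 2.645765 - 0.000074×(2.645765 - 2.643722)/(0.000074 - (-0.010735))
       = 2.645751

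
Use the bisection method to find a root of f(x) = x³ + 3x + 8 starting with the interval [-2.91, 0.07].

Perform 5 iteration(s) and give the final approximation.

f(x) = x³ + 3x + 8
Initial interval: [-2.91, 0.07]

Iteration 1:
  c_1 = (-2.910000 + 0.070000)/2 = -1.420000
  f(c_1) = f(-1.420000) = 0.876712
  f(a) × f(c) < 0, new interval: [-2.910000, -1.420000]
Iteration 2:
  c_2 = (-2.910000 + (-1.420000))/2 = -2.165000
  f(c_2) = f(-2.165000) = -8.642842
  f(a) × f(c) ≥ 0, new interval: [-2.165000, -1.420000]
Iteration 3:
  c_3 = (-2.165000 + (-1.420000))/2 = -1.792500
  f(c_3) = f(-1.792500) = -3.136903
  f(a) × f(c) ≥ 0, new interval: [-1.792500, -1.420000]
Iteration 4:
  c_4 = (-1.792500 + (-1.420000))/2 = -1.606250
  f(c_4) = f(-1.606250) = -0.962938
  f(a) × f(c) ≥ 0, new interval: [-1.606250, -1.420000]
Iteration 5:
  c_5 = (-1.606250 + (-1.420000))/2 = -1.513125
  f(c_5) = f(-1.513125) = -0.003746
  f(a) × f(c) ≥ 0, new interval: [-1.513125, -1.420000]

After 5 iteration(s), the approximation is c_5 = -1.513125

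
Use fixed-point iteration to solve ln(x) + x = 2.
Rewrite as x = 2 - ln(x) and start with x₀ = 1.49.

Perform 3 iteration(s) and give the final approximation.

Equation: ln(x) + x = 2
Fixed-point form: x = 2 - ln(x)
x₀ = 1.49

x_1 = g(1.490000) = 1.601224
x_2 = g(1.601224) = 1.529232
x_3 = g(1.529232) = 1.575235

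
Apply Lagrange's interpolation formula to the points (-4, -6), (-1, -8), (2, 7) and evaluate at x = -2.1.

Lagrange interpolation formula:
P(x) = Σ yᵢ × Lᵢ(x)
where Lᵢ(x) = Π_{j≠i} (x - xⱼ)/(xᵢ - xⱼ)

L_0(-2.1) = (-2.1 - (-1))/(-4 - (-1)) × (-2.1 - 2)/(-4 - 2) = 0.250556
L_1(-2.1) = (-2.1 - (-4))/(-1 - (-4)) × (-2.1 - 2)/(-1 - 2) = 0.865556
L_2(-2.1) = (-2.1 - (-4))/(2 - (-4)) × (-2.1 - (-1))/(2 - (-1)) = -0.116111

P(-2.1) = (-6)×L_0(-2.1) + (-8)×L_1(-2.1) + 7×L_2(-2.1)
P(-2.1) = -9.240556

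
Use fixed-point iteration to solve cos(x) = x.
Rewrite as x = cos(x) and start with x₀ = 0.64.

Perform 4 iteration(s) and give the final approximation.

Equation: cos(x) = x
Fixed-point form: x = cos(x)
x₀ = 0.64

x_1 = g(0.640000) = 0.802096
x_2 = g(0.802096) = 0.695202
x_3 = g(0.695202) = 0.767924
x_4 = g(0.767924) = 0.719354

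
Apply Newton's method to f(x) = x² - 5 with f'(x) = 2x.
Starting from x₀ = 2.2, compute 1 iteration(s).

f(x) = x² - 5
f'(x) = 2x
x₀ = 2.2

Newton-Raphson formula: x_{n+1} = x_n - f(x_n)/f'(x_n)

Iteration 1:
  f(2.200000) = -0.160000
  f'(2.200000) = 4.400000
  x_1 = 2.200000 - (-0.160000)/4.400000 = 2.236364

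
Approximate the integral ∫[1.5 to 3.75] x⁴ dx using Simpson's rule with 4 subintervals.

f(x) = x⁴
a = 1.5, b = 3.75, n = 4
h = (b - a)/n = 0.562500

Simpson's rule: (h/3)[f(x₀) + 4f(x₁) + 2f(x₂) + ... + f(xₙ)]

x_0 = 1.5000, f(x_0) = 5.062500, coefficient = 1
x_1 = 2.0625, f(x_1) = 18.095718, coefficient = 4
x_2 = 2.6250, f(x_2) = 47.480713, coefficient = 2
x_3 = 3.1875, f(x_3) = 103.228775, coefficient = 4
x_4 = 3.7500, f(x_4) = 197.753906, coefficient = 1

I ≈ (0.562500/3) × 783.075806 = 146.826714
Exact value: 146.796680
Error: 0.030034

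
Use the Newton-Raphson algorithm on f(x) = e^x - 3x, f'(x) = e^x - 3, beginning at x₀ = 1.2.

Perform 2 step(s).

f(x) = e^x - 3x
f'(x) = e^x - 3
x₀ = 1.2

Newton-Raphson formula: x_{n+1} = x_n - f(x_n)/f'(x_n)

Iteration 1:
  f(1.200000) = -0.279883
  f'(1.200000) = 0.320117
  x_1 = 1.200000 - (-0.279883)/0.320117 = 2.074315
Iteration 2:
  f(2.074315) = 1.736148
  f'(2.074315) = 4.959094
  x_2 = 2.074315 - 1.736148/4.959094 = 1.724221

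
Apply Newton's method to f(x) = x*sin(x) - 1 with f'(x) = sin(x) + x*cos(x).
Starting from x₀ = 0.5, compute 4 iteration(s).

f(x) = x*sin(x) - 1
f'(x) = sin(x) + x*cos(x)
x₀ = 0.5

Newton-Raphson formula: x_{n+1} = x_n - f(x_n)/f'(x_n)

Iteration 1:
  f(0.500000) = -0.760287
  f'(0.500000) = 0.918217
  x_1 = 0.500000 - (-0.760287)/0.918217 = 1.328004
Iteration 2:
  f(1.328004) = 0.289054
  f'(1.328004) = 1.289941
  x_2 = 1.328004 - 0.289054/1.289941 = 1.103921
Iteration 3:
  f(1.103921) = -0.014222
  f'(1.103921) = 1.389852
  x_3 = 1.103921 - (-0.014222)/1.389852 = 1.114154
Iteration 4:
  f(1.114154) = -0.000005
  f'(1.114154) = 1.388810
  x_4 = 1.114154 - (-0.000005)/1.388810 = 1.114157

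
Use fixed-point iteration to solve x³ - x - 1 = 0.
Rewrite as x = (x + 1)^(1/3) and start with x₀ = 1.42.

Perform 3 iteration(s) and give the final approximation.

Equation: x³ - x - 1 = 0
Fixed-point form: x = (x + 1)^(1/3)
x₀ = 1.42

x_1 = g(1.420000) = 1.342575
x_2 = g(1.342575) = 1.328101
x_3 = g(1.328101) = 1.325360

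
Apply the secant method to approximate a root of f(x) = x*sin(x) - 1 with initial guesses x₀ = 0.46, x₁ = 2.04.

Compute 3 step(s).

f(x) = x*sin(x) - 1
x₀ = 0.46, x₁ = 2.04

Secant formula: x_{n+1} = x_n - f(x_n)(x_n - x_{n-1})/(f(x_n) - f(x_{n-1}))

Iteration 1:
  f(0.460000) = -0.795784
  f(2.040000) = 0.819534
  x_2 = 2.040000 - 0.819534×(2.040000 - 0.460000)/(0.819534 - (-0.795784))
       = 1.238384
Iteration 2:
  f(2.040000) = 0.819534
  f(1.238384) = 0.170593
  x_3 = 1.238384 - 0.170593×(1.238384 - 2.040000)/(0.170593 - 0.819534)
       = 1.027657
Iteration 3:
  f(1.238384) = 0.170593
  f(1.027657) = -0.120233
  x_4 = 1.027657 - (-0.120233)×(1.027657 - 1.238384)/(-0.120233 - 0.170593)
       = 1.114776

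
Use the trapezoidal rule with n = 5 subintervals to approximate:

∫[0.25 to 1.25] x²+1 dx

f(x) = x²+1
a = 0.25, b = 1.25, n = 5
h = (b - a)/n = 0.200000

Trapezoidal rule: (h/2)[f(x₀) + 2f(x₁) + 2f(x₂) + ... + f(xₙ)]

x_0 = 0.2500, f(x_0) = 1.062500, coefficient = 1
x_1 = 0.4500, f(x_1) = 1.202500, coefficient = 2
x_2 = 0.6500, f(x_2) = 1.422500, coefficient = 2
x_3 = 0.8500, f(x_3) = 1.722500, coefficient = 2
x_4 = 1.0500, f(x_4) = 2.102500, coefficient = 2
x_5 = 1.2500, f(x_5) = 2.562500, coefficient = 1

I ≈ (0.200000/2) × 16.525000 = 1.652500
Exact value: 1.645833
Error: 0.006667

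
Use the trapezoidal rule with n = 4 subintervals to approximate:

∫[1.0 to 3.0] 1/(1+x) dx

f(x) = 1/(1+x)
a = 1.0, b = 3.0, n = 4
h = (b - a)/n = 0.500000

Trapezoidal rule: (h/2)[f(x₀) + 2f(x₁) + 2f(x₂) + ... + f(xₙ)]

x_0 = 1.0000, f(x_0) = 0.500000, coefficient = 1
x_1 = 1.5000, f(x_1) = 0.400000, coefficient = 2
x_2 = 2.0000, f(x_2) = 0.333333, coefficient = 2
x_3 = 2.5000, f(x_3) = 0.285714, coefficient = 2
x_4 = 3.0000, f(x_4) = 0.250000, coefficient = 1

I ≈ (0.500000/2) × 2.788095 = 0.697024
Exact value: 0.693147
Error: 0.003877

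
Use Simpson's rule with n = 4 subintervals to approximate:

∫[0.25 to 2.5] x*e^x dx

f(x) = x*e^x
a = 0.25, b = 2.5, n = 4
h = (b - a)/n = 0.562500

Simpson's rule: (h/3)[f(x₀) + 4f(x₁) + 2f(x₂) + ... + f(xₙ)]

x_0 = 0.2500, f(x_0) = 0.321006, coefficient = 1
x_1 = 0.8125, f(x_1) = 1.830997, coefficient = 4
x_2 = 1.3750, f(x_2) = 5.438230, coefficient = 2
x_3 = 1.9375, f(x_3) = 13.448916, coefficient = 4
x_4 = 2.5000, f(x_4) = 30.456235, coefficient = 1

I ≈ (0.562500/3) × 102.773353 = 19.270004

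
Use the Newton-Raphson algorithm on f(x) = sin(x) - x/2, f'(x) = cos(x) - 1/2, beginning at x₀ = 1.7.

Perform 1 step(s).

f(x) = sin(x) - x/2
f'(x) = cos(x) - 1/2
x₀ = 1.7

Newton-Raphson formula: x_{n+1} = x_n - f(x_n)/f'(x_n)

Iteration 1:
  f(1.700000) = 0.141665
  f'(1.700000) = -0.628844
  x_1 = 1.700000 - 0.141665/(-0.628844) = 1.925278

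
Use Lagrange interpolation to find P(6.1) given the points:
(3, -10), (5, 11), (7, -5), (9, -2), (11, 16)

Lagrange interpolation formula:
P(x) = Σ yᵢ × Lᵢ(x)
where Lᵢ(x) = Π_{j≠i} (x - xⱼ)/(xᵢ - xⱼ)

L_0(6.1) = (6.1 - 5)/(3 - 5) × (6.1 - 7)/(3 - 7) × (6.1 - 9)/(3 - 9) × (6.1 - 11)/(3 - 11) = -0.036635
L_1(6.1) = (6.1 - 3)/(5 - 3) × (6.1 - 7)/(5 - 7) × (6.1 - 9)/(5 - 9) × (6.1 - 11)/(5 - 11) = 0.412978
L_2(6.1) = (6.1 - 3)/(7 - 3) × (6.1 - 5)/(7 - 5) × (6.1 - 9)/(7 - 9) × (6.1 - 11)/(7 - 11) = 0.757127
L_3(6.1) = (6.1 - 3)/(9 - 3) × (6.1 - 5)/(9 - 5) × (6.1 - 7)/(9 - 7) × (6.1 - 11)/(9 - 11) = -0.156647
L_4(6.1) = (6.1 - 3)/(11 - 3) × (6.1 - 5)/(11 - 5) × (6.1 - 7)/(11 - 7) × (6.1 - 9)/(11 - 9) = 0.023177

P(6.1) = (-10)×L_0(6.1) + 11×L_1(6.1) + (-5)×L_2(6.1) + (-2)×L_3(6.1) + 16×L_4(6.1)
P(6.1) = 1.807609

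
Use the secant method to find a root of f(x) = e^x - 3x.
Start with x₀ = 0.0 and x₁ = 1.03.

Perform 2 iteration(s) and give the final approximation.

f(x) = e^x - 3x
x₀ = 0.0, x₁ = 1.03

Secant formula: x_{n+1} = x_n - f(x_n)(x_n - x_{n-1})/(f(x_n) - f(x_{n-1}))

Iteration 1:
  f(0.000000) = 1.000000
  f(1.030000) = -0.288934
  x_2 = 1.030000 - (-0.288934)×(1.030000 - 0.000000)/(-0.288934 - 1.000000)
       = 0.799110
Iteration 2:
  f(1.030000) = -0.288934
  f(0.799110) = -0.173769
  x_3 = 0.799110 - (-0.173769)×(0.799110 - 1.030000)/(-0.173769 - (-0.288934))
       = 0.450728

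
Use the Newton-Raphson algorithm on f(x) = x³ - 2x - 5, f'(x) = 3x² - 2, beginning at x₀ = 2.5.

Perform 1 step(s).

f(x) = x³ - 2x - 5
f'(x) = 3x² - 2
x₀ = 2.5

Newton-Raphson formula: x_{n+1} = x_n - f(x_n)/f'(x_n)

Iteration 1:
  f(2.500000) = 5.625000
  f'(2.500000) = 16.750000
  x_1 = 2.500000 - 5.625000/16.750000 = 2.164179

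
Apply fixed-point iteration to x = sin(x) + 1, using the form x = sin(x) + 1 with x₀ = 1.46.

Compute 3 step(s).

Equation: x = sin(x) + 1
Fixed-point form: x = sin(x) + 1
x₀ = 1.46

x_1 = g(1.460000) = 1.993868
x_2 = g(1.993868) = 1.911832
x_3 = g(1.911832) = 1.942409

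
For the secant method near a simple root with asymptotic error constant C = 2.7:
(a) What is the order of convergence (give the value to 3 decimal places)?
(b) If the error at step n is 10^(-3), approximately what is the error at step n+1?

(a) Secant method has superlinear convergence with order φ = (1+√5)/2 ≈ 1.618.
    This means |e_{n+1}| ≈ C|e_n|^1.618.

(b) With |e_n| = 10^(-3) and C = 2.7:
    |e_{n+1}| ≈ 2.7 × (10^(-3))^1.618 = 2.7 × 10^(-4.85)

(a) ≈ 1.618 (golden ratio); (b) |e_{n+1}| ≈ 3.778e-05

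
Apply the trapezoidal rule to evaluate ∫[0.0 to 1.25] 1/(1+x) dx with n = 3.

f(x) = 1/(1+x)
a = 0.0, b = 1.25, n = 3
h = (b - a)/n = 0.416667

Trapezoidal rule: (h/2)[f(x₀) + 2f(x₁) + 2f(x₂) + ... + f(xₙ)]

x_0 = 0.0000, f(x_0) = 1.000000, coefficient = 1
x_1 = 0.4167, f(x_1) = 0.705882, coefficient = 2
x_2 = 0.8333, f(x_2) = 0.545455, coefficient = 2
x_3 = 1.2500, f(x_3) = 0.444444, coefficient = 1

I ≈ (0.416667/2) × 3.947118 = 0.822316
Exact value: 0.810930
Error: 0.011386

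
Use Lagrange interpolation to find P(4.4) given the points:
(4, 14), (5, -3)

Lagrange interpolation formula:
P(x) = Σ yᵢ × Lᵢ(x)
where Lᵢ(x) = Π_{j≠i} (x - xⱼ)/(xᵢ - xⱼ)

L_0(4.4) = (4.4 - 5)/(4 - 5) = 0.600000
L_1(4.4) = (4.4 - 4)/(5 - 4) = 0.400000

P(4.4) = 14×L_0(4.4) + (-3)×L_1(4.4)
P(4.4) = 7.200000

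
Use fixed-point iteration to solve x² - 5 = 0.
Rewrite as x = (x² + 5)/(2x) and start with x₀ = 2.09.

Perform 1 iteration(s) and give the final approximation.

Equation: x² - 5 = 0
Fixed-point form: x = (x² + 5)/(2x)
x₀ = 2.09

x_1 = g(2.090000) = 2.241172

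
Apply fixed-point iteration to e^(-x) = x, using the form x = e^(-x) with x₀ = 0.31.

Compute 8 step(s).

Equation: e^(-x) = x
Fixed-point form: x = e^(-x)
x₀ = 0.31

x_1 = g(0.310000) = 0.733447
x_2 = g(0.733447) = 0.480251
x_3 = g(0.480251) = 0.618628
x_4 = g(0.618628) = 0.538683
x_5 = g(0.538683) = 0.583516
x_6 = g(0.583516) = 0.557933
x_7 = g(0.557933) = 0.572391
x_8 = g(0.572391) = 0.564175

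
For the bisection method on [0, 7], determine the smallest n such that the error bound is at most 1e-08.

We need (b-a)/2^n ≤ 1e-08
(7 - 0)/2^n ≤ 1e-08
7/2^n ≤ 1e-08
2^n ≥ 700000000
n ≥ log₂(700000000) = 29.38
n ≥ 30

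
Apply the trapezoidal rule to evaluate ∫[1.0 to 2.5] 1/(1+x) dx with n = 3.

f(x) = 1/(1+x)
a = 1.0, b = 2.5, n = 3
h = (b - a)/n = 0.500000

Trapezoidal rule: (h/2)[f(x₀) + 2f(x₁) + 2f(x₂) + ... + f(xₙ)]

x_0 = 1.0000, f(x_0) = 0.500000, coefficient = 1
x_1 = 1.5000, f(x_1) = 0.400000, coefficient = 2
x_2 = 2.0000, f(x_2) = 0.333333, coefficient = 2
x_3 = 2.5000, f(x_3) = 0.285714, coefficient = 1

I ≈ (0.500000/2) × 2.252381 = 0.563095
Exact value: 0.559616
Error: 0.003479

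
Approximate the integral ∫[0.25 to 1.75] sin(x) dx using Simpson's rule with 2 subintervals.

f(x) = sin(x)
a = 0.25, b = 1.75, n = 2
h = (b - a)/n = 0.750000

Simpson's rule: (h/3)[f(x₀) + 4f(x₁) + 2f(x₂) + ... + f(xₙ)]

x_0 = 0.2500, f(x_0) = 0.247404, coefficient = 1
x_1 = 1.0000, f(x_1) = 0.841471, coefficient = 4
x_2 = 1.7500, f(x_2) = 0.983986, coefficient = 1

I ≈ (0.750000/3) × 4.597274 = 1.149318
Exact value: 1.147158
Error: 0.002160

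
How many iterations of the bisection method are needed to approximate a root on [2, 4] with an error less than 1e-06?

We need (b-a)/2^n ≤ 1e-06
(4 - 2)/2^n ≤ 1e-06
2/2^n ≤ 1e-06
2^n ≥ 2000000
n ≥ log₂(2000000) = 20.93
n ≥ 21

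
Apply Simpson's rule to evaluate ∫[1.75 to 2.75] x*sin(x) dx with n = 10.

f(x) = x*sin(x)
a = 1.75, b = 2.75, n = 10
h = (b - a)/n = 0.100000

Simpson's rule: (h/3)[f(x₀) + 4f(x₁) + 2f(x₂) + ... + f(xₙ)]

x_0 = 1.7500, f(x_0) = 1.721975, coefficient = 1
x_1 = 1.8500, f(x_1) = 1.778359, coefficient = 4
x_2 = 1.9500, f(x_2) = 1.811471, coefficient = 2
x_3 = 2.0500, f(x_3) = 1.819093, coefficient = 4
x_4 = 2.1500, f(x_4) = 1.799332, coefficient = 2
x_5 = 2.2500, f(x_5) = 1.750665, coefficient = 4
x_6 = 2.3500, f(x_6) = 1.671962, coefficient = 2
x_7 = 2.4500, f(x_7) = 1.562524, coefficient = 4
x_8 = 2.5500, f(x_8) = 1.422093, coefficient = 2
x_9 = 2.6500, f(x_9) = 1.250881, coefficient = 4
x_10 = 2.7500, f(x_10) = 1.049568, coefficient = 1

I ≈ (0.100000/3) × 48.827347 = 1.627578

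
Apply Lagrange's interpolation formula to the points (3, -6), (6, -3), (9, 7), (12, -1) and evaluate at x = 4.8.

Lagrange interpolation formula:
P(x) = Σ yᵢ × Lᵢ(x)
where Lᵢ(x) = Π_{j≠i} (x - xⱼ)/(xᵢ - xⱼ)

L_0(4.8) = (4.8 - 6)/(3 - 6) × (4.8 - 9)/(3 - 9) × (4.8 - 12)/(3 - 12) = 0.224000
L_1(4.8) = (4.8 - 3)/(6 - 3) × (4.8 - 9)/(6 - 9) × (4.8 - 12)/(6 - 12) = 1.008000
L_2(4.8) = (4.8 - 3)/(9 - 3) × (4.8 - 6)/(9 - 6) × (4.8 - 12)/(9 - 12) = -0.288000
L_3(4.8) = (4.8 - 3)/(12 - 3) × (4.8 - 6)/(12 - 6) × (4.8 - 9)/(12 - 9) = 0.056000

P(4.8) = (-6)×L_0(4.8) + (-3)×L_1(4.8) + 7×L_2(4.8) + (-1)×L_3(4.8)
P(4.8) = -6.440000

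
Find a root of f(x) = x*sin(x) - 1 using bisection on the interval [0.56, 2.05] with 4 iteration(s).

f(x) = x*sin(x) - 1
Initial interval: [0.56, 2.05]

Iteration 1:
  c_1 = (0.560000 + 2.050000)/2 = 1.305000
  f(c_1) = f(1.305000) = 0.259173
  f(a) × f(c) < 0, new interval: [0.560000, 1.305000]
Iteration 2:
  c_2 = (0.560000 + 1.305000)/2 = 0.932500
  f(c_2) = f(0.932500) = -0.251098
  f(a) × f(c) ≥ 0, new interval: [0.932500, 1.305000]
Iteration 3:
  c_3 = (0.932500 + 1.305000)/2 = 1.118750
  f(c_3) = f(1.118750) = 0.006377
  f(a) × f(c) < 0, new interval: [0.932500, 1.118750]
Iteration 4:
  c_4 = (0.932500 + 1.118750)/2 = 1.025625
  f(c_4) = f(1.025625) = -0.123051
  f(a) × f(c) ≥ 0, new interval: [1.025625, 1.118750]

After 4 iteration(s), the approximation is c_4 = 1.025625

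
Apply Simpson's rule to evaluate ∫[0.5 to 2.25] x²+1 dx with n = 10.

f(x) = x²+1
a = 0.5, b = 2.25, n = 10
h = (b - a)/n = 0.175000

Simpson's rule: (h/3)[f(x₀) + 4f(x₁) + 2f(x₂) + ... + f(xₙ)]

x_0 = 0.5000, f(x_0) = 1.250000, coefficient = 1
x_1 = 0.6750, f(x_1) = 1.455625, coefficient = 4
x_2 = 0.8500, f(x_2) = 1.722500, coefficient = 2
x_3 = 1.0250, f(x_3) = 2.050625, coefficient = 4
x_4 = 1.2000, f(x_4) = 2.440000, coefficient = 2
x_5 = 1.3750, f(x_5) = 2.890625, coefficient = 4
x_6 = 1.5500, f(x_6) = 3.402500, coefficient = 2
x_7 = 1.7250, f(x_7) = 3.975625, coefficient = 4
x_8 = 1.9000, f(x_8) = 4.610000, coefficient = 2
x_9 = 2.0750, f(x_9) = 5.305625, coefficient = 4
x_10 = 2.2500, f(x_10) = 6.062500, coefficient = 1

I ≈ (0.175000/3) × 94.375000 = 5.505208
Exact value: 5.505208
Error: 0.000000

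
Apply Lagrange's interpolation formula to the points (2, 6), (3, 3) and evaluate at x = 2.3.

Lagrange interpolation formula:
P(x) = Σ yᵢ × Lᵢ(x)
where Lᵢ(x) = Π_{j≠i} (x - xⱼ)/(xᵢ - xⱼ)

L_0(2.3) = (2.3 - 3)/(2 - 3) = 0.700000
L_1(2.3) = (2.3 - 2)/(3 - 2) = 0.300000

P(2.3) = 6×L_0(2.3) + 3×L_1(2.3)
P(2.3) = 5.100000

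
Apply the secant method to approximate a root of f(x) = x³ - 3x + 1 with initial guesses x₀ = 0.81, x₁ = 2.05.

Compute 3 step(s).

f(x) = x³ - 3x + 1
x₀ = 0.81, x₁ = 2.05

Secant formula: x_{n+1} = x_n - f(x_n)(x_n - x_{n-1})/(f(x_n) - f(x_{n-1}))

Iteration 1:
  f(0.810000) = -0.898559
  f(2.050000) = 3.465125
  x_2 = 2.050000 - 3.465125×(2.050000 - 0.810000)/(3.465125 - (-0.898559))
       = 1.065338
Iteration 2:
  f(2.050000) = 3.465125
  f(1.065338) = -0.986914
  x_3 = 1.065338 - (-0.986914)×(1.065338 - 2.050000)/(-0.986914 - 3.465125)
       = 1.283615
Iteration 3:
  f(1.065338) = -0.986914
  f(1.283615) = -0.735875
  x_4 = 1.283615 - (-0.735875)×(1.283615 - 1.065338)/(-0.735875 - (-0.986914))
       = 1.923454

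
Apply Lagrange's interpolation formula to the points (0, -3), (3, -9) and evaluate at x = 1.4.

Lagrange interpolation formula:
P(x) = Σ yᵢ × Lᵢ(x)
where Lᵢ(x) = Π_{j≠i} (x - xⱼ)/(xᵢ - xⱼ)

L_0(1.4) = (1.4 - 3)/(0 - 3) = 0.533333
L_1(1.4) = (1.4 - 0)/(3 - 0) = 0.466667

P(1.4) = (-3)×L_0(1.4) + (-9)×L_1(1.4)
P(1.4) = -5.800000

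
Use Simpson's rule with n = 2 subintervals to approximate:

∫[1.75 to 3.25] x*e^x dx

f(x) = x*e^x
a = 1.75, b = 3.25, n = 2
h = (b - a)/n = 0.750000

Simpson's rule: (h/3)[f(x₀) + 4f(x₁) + 2f(x₂) + ... + f(xₙ)]

x_0 = 1.7500, f(x_0) = 10.070555, coefficient = 1
x_1 = 2.5000, f(x_1) = 30.456235, coefficient = 4
x_2 = 3.2500, f(x_2) = 83.818605, coefficient = 1

I ≈ (0.750000/3) × 215.714099 = 53.928525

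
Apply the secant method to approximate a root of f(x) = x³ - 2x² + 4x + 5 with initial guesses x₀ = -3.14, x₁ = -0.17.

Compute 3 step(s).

f(x) = x³ - 2x² + 4x + 5
x₀ = -3.14, x₁ = -0.17

Secant formula: x_{n+1} = x_n - f(x_n)(x_n - x_{n-1})/(f(x_n) - f(x_{n-1}))

Iteration 1:
  f(-3.140000) = -58.238344
  f(-0.170000) = 4.257287
  x_2 = -0.170000 - 4.257287×(-0.170000 - (-3.140000))/(4.257287 - (-58.238344))
       = -0.372320
Iteration 2:
  f(-0.170000) = 4.257287
  f(-0.372320) = 3.181861
  x_3 = -0.372320 - 3.181861×(-0.372320 - (-0.170000))/(3.181861 - 4.257287)
       = -0.970926
Iteration 3:
  f(-0.372320) = 3.181861
  f(-0.970926) = -1.684385
  x_4 = -0.970926 - (-1.684385)×(-0.970926 - (-0.372320))/(-1.684385 - 3.181861)
       = -0.763727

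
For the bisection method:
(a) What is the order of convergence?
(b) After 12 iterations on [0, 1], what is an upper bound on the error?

(a) Bisection has linear (order 1) convergence; the error is halved each step.

(b) Error bound = (b-a)/2^n = (1 - 0)/2^{12}
    = 1/2^{12}

(a) 1 (linear); (b) error ≤ 2.44e-04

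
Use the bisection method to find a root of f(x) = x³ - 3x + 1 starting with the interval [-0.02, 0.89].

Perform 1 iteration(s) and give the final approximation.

f(x) = x³ - 3x + 1
Initial interval: [-0.02, 0.89]

Iteration 1:
  c_1 = (-0.020000 + 0.890000)/2 = 0.435000
  f(c_1) = f(0.435000) = -0.222687
  f(a) × f(c) < 0, new interval: [-0.020000, 0.435000]

After 1 iteration(s), the approximation is c_1 = 0.435000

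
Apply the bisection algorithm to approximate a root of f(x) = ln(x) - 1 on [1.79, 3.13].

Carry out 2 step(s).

f(x) = ln(x) - 1
Initial interval: [1.79, 3.13]

Iteration 1:
  c_1 = (1.790000 + 3.130000)/2 = 2.460000
  f(c_1) = f(2.460000) = -0.099839
  f(a) × f(c) ≥ 0, new interval: [2.460000, 3.130000]
Iteration 2:
  c_2 = (2.460000 + 3.130000)/2 = 2.795000
  f(c_2) = f(2.795000) = 0.027832
  f(a) × f(c) < 0, new interval: [2.460000, 2.795000]

After 2 iteration(s), the approximation is c_2 = 2.795000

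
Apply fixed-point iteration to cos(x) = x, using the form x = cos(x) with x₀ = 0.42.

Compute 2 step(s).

Equation: cos(x) = x
Fixed-point form: x = cos(x)
x₀ = 0.42

x_1 = g(0.420000) = 0.913089
x_2 = g(0.913089) = 0.611304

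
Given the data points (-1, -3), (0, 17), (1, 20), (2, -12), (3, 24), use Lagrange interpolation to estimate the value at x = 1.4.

Lagrange interpolation formula:
P(x) = Σ yᵢ × Lᵢ(x)
where Lᵢ(x) = Π_{j≠i} (x - xⱼ)/(xᵢ - xⱼ)

L_0(1.4) = (1.4 - 0)/(-1 - 0) × (1.4 - 1)/(-1 - 1) × (1.4 - 2)/(-1 - 2) × (1.4 - 3)/(-1 - 3) = 0.022400
L_1(1.4) = (1.4 - (-1))/(0 - (-1)) × (1.4 - 1)/(0 - 1) × (1.4 - 2)/(0 - 2) × (1.4 - 3)/(0 - 3) = -0.153600
L_2(1.4) = (1.4 - (-1))/(1 - (-1)) × (1.4 - 0)/(1 - 0) × (1.4 - 2)/(1 - 2) × (1.4 - 3)/(1 - 3) = 0.806400
L_3(1.4) = (1.4 - (-1))/(2 - (-1)) × (1.4 - 0)/(2 - 0) × (1.4 - 1)/(2 - 1) × (1.4 - 3)/(2 - 3) = 0.358400
L_4(1.4) = (1.4 - (-1))/(3 - (-1)) × (1.4 - 0)/(3 - 0) × (1.4 - 1)/(3 - 1) × (1.4 - 2)/(3 - 2) = -0.033600

P(1.4) = (-3)×L_0(1.4) + 17×L_1(1.4) + 20×L_2(1.4) + (-12)×L_3(1.4) + 24×L_4(1.4)
P(1.4) = 8.342400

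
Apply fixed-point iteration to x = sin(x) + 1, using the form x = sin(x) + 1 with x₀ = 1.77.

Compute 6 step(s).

Equation: x = sin(x) + 1
Fixed-point form: x = sin(x) + 1
x₀ = 1.77

x_1 = g(1.770000) = 1.980224
x_2 = g(1.980224) = 1.917349
x_3 = g(1.917349) = 1.940549
x_4 = g(1.940549) = 1.932417
x_5 = g(1.932417) = 1.935325
x_6 = g(1.935325) = 1.934292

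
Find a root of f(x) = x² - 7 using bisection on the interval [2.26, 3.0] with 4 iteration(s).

f(x) = x² - 7
Initial interval: [2.26, 3.0]

Iteration 1:
  c_1 = (2.260000 + 3.000000)/2 = 2.630000
  f(c_1) = f(2.630000) = -0.083100
  f(a) × f(c) ≥ 0, new interval: [2.630000, 3.000000]
Iteration 2:
  c_2 = (2.630000 + 3.000000)/2 = 2.815000
  f(c_2) = f(2.815000) = 0.924225
  f(a) × f(c) < 0, new interval: [2.630000, 2.815000]
Iteration 3:
  c_3 = (2.630000 + 2.815000)/2 = 2.722500
  f(c_3) = f(2.722500) = 0.412006
  f(a) × f(c) < 0, new interval: [2.630000, 2.722500]
Iteration 4:
  c_4 = (2.630000 + 2.722500)/2 = 2.676250
  f(c_4) = f(2.676250) = 0.162314
  f(a) × f(c) < 0, new interval: [2.630000, 2.676250]

After 4 iteration(s), the approximation is c_4 = 2.676250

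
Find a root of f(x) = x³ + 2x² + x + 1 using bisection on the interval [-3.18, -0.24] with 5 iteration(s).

f(x) = x³ + 2x² + x + 1
Initial interval: [-3.18, -0.24]

Iteration 1:
  c_1 = (-3.180000 + (-0.240000))/2 = -1.710000
  f(c_1) = f(-1.710000) = 0.137989
  f(a) × f(c) < 0, new interval: [-3.180000, -1.710000]
Iteration 2:
  c_2 = (-3.180000 + (-1.710000))/2 = -2.445000
  f(c_2) = f(-2.445000) = -4.105221
  f(a) × f(c) ≥ 0, new interval: [-2.445000, -1.710000]
Iteration 3:
  c_3 = (-2.445000 + (-1.710000))/2 = -2.077500
  f(c_3) = f(-2.077500) = -1.411990
  f(a) × f(c) ≥ 0, new interval: [-2.077500, -1.710000]
Iteration 4:
  c_4 = (-2.077500 + (-1.710000))/2 = -1.893750
  f(c_4) = f(-1.893750) = -0.512707
  f(a) × f(c) ≥ 0, new interval: [-1.893750, -1.710000]
Iteration 5:
  c_5 = (-1.893750 + (-1.710000))/2 = -1.801875
  f(c_5) = f(-1.801875) = -0.158612
  f(a) × f(c) ≥ 0, new interval: [-1.801875, -1.710000]

After 5 iteration(s), the approximation is c_5 = -1.801875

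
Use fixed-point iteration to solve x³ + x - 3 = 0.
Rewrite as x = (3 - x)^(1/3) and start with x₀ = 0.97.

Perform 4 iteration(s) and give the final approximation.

Equation: x³ + x - 3 = 0
Fixed-point form: x = (3 - x)^(1/3)
x₀ = 0.97

x_1 = g(0.970000) = 1.266189
x_2 = g(1.266189) = 1.201344
x_3 = g(1.201344) = 1.216138
x_4 = g(1.216138) = 1.212794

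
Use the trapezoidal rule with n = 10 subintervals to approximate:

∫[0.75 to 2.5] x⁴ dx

f(x) = x⁴
a = 0.75, b = 2.5, n = 10
h = (b - a)/n = 0.175000

Trapezoidal rule: (h/2)[f(x₀) + 2f(x₁) + 2f(x₂) + ... + f(xₙ)]

x_0 = 0.7500, f(x_0) = 0.316406, coefficient = 1
x_1 = 0.9250, f(x_1) = 0.732094, coefficient = 2
x_2 = 1.1000, f(x_2) = 1.464100, coefficient = 2
x_3 = 1.2750, f(x_3) = 2.642657, coefficient = 2
x_4 = 1.4500, f(x_4) = 4.420506, coefficient = 2
x_5 = 1.6250, f(x_5) = 6.972900, coefficient = 2
x_6 = 1.8000, f(x_6) = 10.497600, coefficient = 2
x_7 = 1.9750, f(x_7) = 15.214875, coefficient = 2
x_8 = 2.1500, f(x_8) = 21.367506, coefficient = 2
x_9 = 2.3250, f(x_9) = 29.220782, coefficient = 2
x_10 = 2.5000, f(x_10) = 39.062500, coefficient = 1

I ≈ (0.175000/2) × 224.444948 = 19.638933
Exact value: 19.483789
Error: 0.155144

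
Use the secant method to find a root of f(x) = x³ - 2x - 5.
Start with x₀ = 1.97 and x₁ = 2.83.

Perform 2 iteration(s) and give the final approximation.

f(x) = x³ - 2x - 5
x₀ = 1.97, x₁ = 2.83

Secant formula: x_{n+1} = x_n - f(x_n)(x_n - x_{n-1})/(f(x_n) - f(x_{n-1}))

Iteration 1:
  f(1.970000) = -1.294627
  f(2.830000) = 12.005187
  x_2 = 2.830000 - 12.005187×(2.830000 - 1.970000)/(12.005187 - (-1.294627))
       = 2.053714
Iteration 2:
  f(2.830000) = 12.005187
  f(2.053714) = -0.445395
  x_3 = 2.053714 - (-0.445395)×(2.053714 - 2.830000)/(-0.445395 - 12.005187)
       = 2.081484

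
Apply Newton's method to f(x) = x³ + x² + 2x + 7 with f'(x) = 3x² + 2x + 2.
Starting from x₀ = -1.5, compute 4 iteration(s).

f(x) = x³ + x² + 2x + 7
f'(x) = 3x² + 2x + 2
x₀ = -1.5

Newton-Raphson formula: x_{n+1} = x_n - f(x_n)/f'(x_n)

Iteration 1:
  f(-1.500000) = 2.875000
  f'(-1.500000) = 5.750000
  x_1 = -1.500000 - 2.875000/5.750000 = -2.000000
Iteration 2:
  f(-2.000000) = -1.000000
  f'(-2.000000) = 10.000000
  x_2 = -2.000000 - (-1.000000)/10.000000 = -1.900000
Iteration 3:
  f(-1.900000) = -0.049000
  f'(-1.900000) = 9.030000
  x_3 = -1.900000 - (-0.049000)/9.030000 = -1.894574
Iteration 4:
  f(-1.894574) = -0.000138
  f'(-1.894574) = 8.979081
  x_4 = -1.894574 - (-0.000138)/8.979081 = -1.894558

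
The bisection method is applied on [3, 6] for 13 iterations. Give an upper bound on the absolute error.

Bisection error bound: |error| ≤ (b-a)/2^n
|error| ≤ (6 - 3)/2^13 = 3/2^13
|error| ≤ 0.0003662109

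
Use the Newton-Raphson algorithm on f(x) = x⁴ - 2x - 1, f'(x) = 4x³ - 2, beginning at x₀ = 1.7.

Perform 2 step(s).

f(x) = x⁴ - 2x - 1
f'(x) = 4x³ - 2
x₀ = 1.7

Newton-Raphson formula: x_{n+1} = x_n - f(x_n)/f'(x_n)

Iteration 1:
  f(1.700000) = 3.952100
  f'(1.700000) = 17.652000
  x_1 = 1.700000 - 3.952100/17.652000 = 1.476110
Iteration 2:
  f(1.476110) = 0.795392
  f'(1.476110) = 10.865198
  x_2 = 1.476110 - 0.795392/10.865198 = 1.402905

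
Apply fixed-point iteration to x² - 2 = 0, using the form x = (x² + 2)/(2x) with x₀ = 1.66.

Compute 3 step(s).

Equation: x² - 2 = 0
Fixed-point form: x = (x² + 2)/(2x)
x₀ = 1.66

x_1 = g(1.660000) = 1.432410
x_2 = g(1.432410) = 1.414329
x_3 = g(1.414329) = 1.414214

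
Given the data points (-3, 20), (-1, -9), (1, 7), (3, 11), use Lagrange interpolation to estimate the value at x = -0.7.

Lagrange interpolation formula:
P(x) = Σ yᵢ × Lᵢ(x)
where Lᵢ(x) = Π_{j≠i} (x - xⱼ)/(xᵢ - xⱼ)

L_0(-0.7) = (-0.7 - (-1))/(-3 - (-1)) × (-0.7 - 1)/(-3 - 1) × (-0.7 - 3)/(-3 - 3) = -0.039313
L_1(-0.7) = (-0.7 - (-3))/(-1 - (-3)) × (-0.7 - 1)/(-1 - 1) × (-0.7 - 3)/(-1 - 3) = 0.904187
L_2(-0.7) = (-0.7 - (-3))/(1 - (-3)) × (-0.7 - (-1))/(1 - (-1)) × (-0.7 - 3)/(1 - 3) = 0.159563
L_3(-0.7) = (-0.7 - (-3))/(3 - (-3)) × (-0.7 - (-1))/(3 - (-1)) × (-0.7 - 1)/(3 - 1) = -0.024438

P(-0.7) = 20×L_0(-0.7) + (-9)×L_1(-0.7) + 7×L_2(-0.7) + 11×L_3(-0.7)
P(-0.7) = -8.075812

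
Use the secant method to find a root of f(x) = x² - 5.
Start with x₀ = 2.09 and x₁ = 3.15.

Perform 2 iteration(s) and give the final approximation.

f(x) = x² - 5
x₀ = 2.09, x₁ = 3.15

Secant formula: x_{n+1} = x_n - f(x_n)(x_n - x_{n-1})/(f(x_n) - f(x_{n-1}))

Iteration 1:
  f(2.090000) = -0.631900
  f(3.150000) = 4.922500
  x_2 = 3.150000 - 4.922500×(3.150000 - 2.090000)/(4.922500 - (-0.631900))
       = 2.210592
Iteration 2:
  f(3.150000) = 4.922500
  f(2.210592) = -0.113285
  x_3 = 2.210592 - (-0.113285)×(2.210592 - 3.150000)/(-0.113285 - 4.922500)
       = 2.231724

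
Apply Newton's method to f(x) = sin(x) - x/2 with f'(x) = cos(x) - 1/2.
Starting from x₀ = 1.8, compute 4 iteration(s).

f(x) = sin(x) - x/2
f'(x) = cos(x) - 1/2
x₀ = 1.8

Newton-Raphson formula: x_{n+1} = x_n - f(x_n)/f'(x_n)

Iteration 1:
  f(1.800000) = 0.073848
  f'(1.800000) = -0.727202
  x_1 = 1.800000 - 0.073848/(-0.727202) = 1.901550
Iteration 2:
  f(1.901550) = -0.004977
  f'(1.901550) = -0.824756
  x_2 = 1.901550 - (-0.004977)/(-0.824756) = 1.895515
Iteration 3:
  f(1.895515) = -0.000017
  f'(1.895515) = -0.819042
  x_3 = 1.895515 - (-0.000017)/(-0.819042) = 1.895494
Iteration 4:
  f(1.895494) = 0.000000
  f'(1.895494) = -0.819023
  x_4 = 1.895494 - 0.000000/(-0.819023) = 1.895494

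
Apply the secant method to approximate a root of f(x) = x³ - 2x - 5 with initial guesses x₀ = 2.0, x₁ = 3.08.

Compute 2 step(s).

f(x) = x³ - 2x - 5
x₀ = 2.0, x₁ = 3.08

Secant formula: x_{n+1} = x_n - f(x_n)(x_n - x_{n-1})/(f(x_n) - f(x_{n-1}))

Iteration 1:
  f(2.000000) = -1.000000
  f(3.080000) = 18.058112
  x_2 = 3.080000 - 18.058112×(3.080000 - 2.000000)/(18.058112 - (-1.000000))
       = 2.056669
Iteration 2:
  f(3.080000) = 18.058112
  f(2.056669) = -0.413862
  x_3 = 2.056669 - (-0.413862)×(2.056669 - 3.080000)/(-0.413862 - 18.058112)
       = 2.079596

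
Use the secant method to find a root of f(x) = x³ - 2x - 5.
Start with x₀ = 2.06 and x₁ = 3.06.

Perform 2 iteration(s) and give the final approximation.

f(x) = x³ - 2x - 5
x₀ = 2.06, x₁ = 3.06

Secant formula: x_{n+1} = x_n - f(x_n)(x_n - x_{n-1})/(f(x_n) - f(x_{n-1}))

Iteration 1:
  f(2.060000) = -0.378184
  f(3.060000) = 17.532616
  x_2 = 3.060000 - 17.532616×(3.060000 - 2.060000)/(17.532616 - (-0.378184))
       = 2.081115
Iteration 2:
  f(3.060000) = 17.532616
  f(2.081115) = -0.148840
  x_3 = 2.081115 - (-0.148840)×(2.081115 - 3.060000)/(-0.148840 - 17.532616)
       = 2.089355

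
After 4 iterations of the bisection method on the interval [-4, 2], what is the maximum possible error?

Bisection error bound: |error| ≤ (b-a)/2^n
|error| ≤ (2 - (-4))/2^4 = 6/2^4
|error| ≤ 0.3750000000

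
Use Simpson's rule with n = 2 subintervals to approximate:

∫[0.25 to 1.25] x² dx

f(x) = x²
a = 0.25, b = 1.25, n = 2
h = (b - a)/n = 0.500000

Simpson's rule: (h/3)[f(x₀) + 4f(x₁) + 2f(x₂) + ... + f(xₙ)]

x_0 = 0.2500, f(x_0) = 0.062500, coefficient = 1
x_1 = 0.7500, f(x_1) = 0.562500, coefficient = 4
x_2 = 1.2500, f(x_2) = 1.562500, coefficient = 1

I ≈ (0.500000/3) × 3.875000 = 0.645833
Exact value: 0.645833
Error: 0.000000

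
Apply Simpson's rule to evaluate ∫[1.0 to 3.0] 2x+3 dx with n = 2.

f(x) = 2x+3
a = 1.0, b = 3.0, n = 2
h = (b - a)/n = 1.000000

Simpson's rule: (h/3)[f(x₀) + 4f(x₁) + 2f(x₂) + ... + f(xₙ)]

x_0 = 1.0000, f(x_0) = 5.000000, coefficient = 1
x_1 = 2.0000, f(x_1) = 7.000000, coefficient = 4
x_2 = 3.0000, f(x_2) = 9.000000, coefficient = 1

I ≈ (1.000000/3) × 42.000000 = 14.000000
Exact value: 14.000000
Error: 0.000000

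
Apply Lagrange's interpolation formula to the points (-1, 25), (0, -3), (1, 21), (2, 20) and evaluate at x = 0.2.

Lagrange interpolation formula:
P(x) = Σ yᵢ × Lᵢ(x)
where Lᵢ(x) = Π_{j≠i} (x - xⱼ)/(xᵢ - xⱼ)

L_0(0.2) = (0.2 - 0)/(-1 - 0) × (0.2 - 1)/(-1 - 1) × (0.2 - 2)/(-1 - 2) = -0.048000
L_1(0.2) = (0.2 - (-1))/(0 - (-1)) × (0.2 - 1)/(0 - 1) × (0.2 - 2)/(0 - 2) = 0.864000
L_2(0.2) = (0.2 - (-1))/(1 - (-1)) × (0.2 - 0)/(1 - 0) × (0.2 - 2)/(1 - 2) = 0.216000
L_3(0.2) = (0.2 - (-1))/(2 - (-1)) × (0.2 - 0)/(2 - 0) × (0.2 - 1)/(2 - 1) = -0.032000

P(0.2) = 25×L_0(0.2) + (-3)×L_1(0.2) + 21×L_2(0.2) + 20×L_3(0.2)
P(0.2) = 0.104000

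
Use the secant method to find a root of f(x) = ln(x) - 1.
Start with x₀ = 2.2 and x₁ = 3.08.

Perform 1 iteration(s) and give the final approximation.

f(x) = ln(x) - 1
x₀ = 2.2, x₁ = 3.08

Secant formula: x_{n+1} = x_n - f(x_n)(x_n - x_{n-1})/(f(x_n) - f(x_{n-1}))

Iteration 1:
  f(2.200000) = -0.211543
  f(3.080000) = 0.124930
  x_2 = 3.080000 - 0.124930×(3.080000 - 2.200000)/(0.124930 - (-0.211543))
       = 2.753263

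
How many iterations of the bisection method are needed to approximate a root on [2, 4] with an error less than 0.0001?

We need (b-a)/2^n ≤ 0.0001
(4 - 2)/2^n ≤ 0.0001
2/2^n ≤ 0.0001
2^n ≥ 20000
n ≥ log₂(20000) = 14.29
n ≥ 15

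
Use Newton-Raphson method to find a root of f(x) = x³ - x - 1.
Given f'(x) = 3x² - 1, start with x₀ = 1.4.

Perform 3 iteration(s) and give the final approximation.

f(x) = x³ - x - 1
f'(x) = 3x² - 1
x₀ = 1.4

Newton-Raphson formula: x_{n+1} = x_n - f(x_n)/f'(x_n)

Iteration 1:
  f(1.400000) = 0.344000
  f'(1.400000) = 4.880000
  x_1 = 1.400000 - 0.344000/4.880000 = 1.329508
Iteration 2:
  f(1.329508) = 0.020520
  f'(1.329508) = 4.302776
  x_2 = 1.329508 - 0.020520/4.302776 = 1.324739
Iteration 3:
  f(1.324739) = 0.000091
  f'(1.324739) = 4.264802
  x_3 = 1.324739 - 0.000091/4.264802 = 1.324718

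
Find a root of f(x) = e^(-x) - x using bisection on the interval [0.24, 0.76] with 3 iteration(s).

f(x) = e^(-x) - x
Initial interval: [0.24, 0.76]

Iteration 1:
  c_1 = (0.240000 + 0.760000)/2 = 0.500000
  f(c_1) = f(0.500000) = 0.106531
  f(a) × f(c) ≥ 0, new interval: [0.500000, 0.760000]
Iteration 2:
  c_2 = (0.500000 + 0.760000)/2 = 0.630000
  f(c_2) = f(0.630000) = -0.097408
  f(a) × f(c) < 0, new interval: [0.500000, 0.630000]
Iteration 3:
  c_3 = (0.500000 + 0.630000)/2 = 0.565000
  f(c_3) = f(0.565000) = 0.003360
  f(a) × f(c) ≥ 0, new interval: [0.565000, 0.630000]

After 3 iteration(s), the approximation is c_3 = 0.565000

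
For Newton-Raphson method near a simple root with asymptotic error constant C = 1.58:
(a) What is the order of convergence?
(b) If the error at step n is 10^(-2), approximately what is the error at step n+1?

(a) Newton-Raphson has quadratic (order 2) convergence near simple roots.
    This means |e_{n+1}| ≈ C|e_n|².

(b) With |e_n| = 10^(-2) and C = 1.58:
    |e_{n+1}| ≈ 1.58 × (10^(-2))² = 1.58 × 10^(-4)

(a) 2 (quadratic); (b) |e_{n+1}| ≈ 1.580e-04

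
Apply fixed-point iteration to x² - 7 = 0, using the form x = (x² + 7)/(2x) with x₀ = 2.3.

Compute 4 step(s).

Equation: x² - 7 = 0
Fixed-point form: x = (x² + 7)/(2x)
x₀ = 2.3

x_1 = g(2.300000) = 2.671739
x_2 = g(2.671739) = 2.645878
x_3 = g(2.645878) = 2.645751
x_4 = g(2.645751) = 2.645751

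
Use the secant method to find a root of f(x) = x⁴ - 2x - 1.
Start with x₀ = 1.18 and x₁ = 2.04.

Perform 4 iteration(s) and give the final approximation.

f(x) = x⁴ - 2x - 1
x₀ = 1.18, x₁ = 2.04

Secant formula: x_{n+1} = x_n - f(x_n)(x_n - x_{n-1})/(f(x_n) - f(x_{n-1}))

Iteration 1:
  f(1.180000) = -1.421222
  f(2.040000) = 12.238915
  x_2 = 2.040000 - 12.238915×(2.040000 - 1.180000)/(12.238915 - (-1.421222))
       = 1.269476
Iteration 2:
  f(2.040000) = 12.238915
  f(1.269476) = -0.941798
  x_3 = 1.269476 - (-0.941798)×(1.269476 - 2.040000)/(-0.941798 - 12.238915)
       = 1.324532
Iteration 3:
  f(1.269476) = -0.941798
  f(1.324532) = -0.571199
  x_4 = 1.324532 - (-0.571199)×(1.324532 - 1.269476)/(-0.571199 - (-0.941798))
       = 1.409389
Iteration 4:
  f(1.324532) = -0.571199
  f(1.409389) = 0.126915
  x_5 = 1.409389 - 0.126915×(1.409389 - 1.324532)/(0.126915 - (-0.571199))
       = 1.393962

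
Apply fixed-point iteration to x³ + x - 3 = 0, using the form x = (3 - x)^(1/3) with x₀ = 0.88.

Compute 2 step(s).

Equation: x³ + x - 3 = 0
Fixed-point form: x = (3 - x)^(1/3)
x₀ = 0.88

x_1 = g(0.880000) = 1.284632
x_2 = g(1.284632) = 1.197069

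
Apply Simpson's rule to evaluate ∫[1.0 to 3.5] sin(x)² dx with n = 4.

f(x) = sin(x)²
a = 1.0, b = 3.5, n = 4
h = (b - a)/n = 0.625000

Simpson's rule: (h/3)[f(x₀) + 4f(x₁) + 2f(x₂) + ... + f(xₙ)]

x_0 = 1.0000, f(x_0) = 0.708073, coefficient = 1
x_1 = 1.6250, f(x_1) = 0.997065, coefficient = 4
x_2 = 2.2500, f(x_2) = 0.605398, coefficient = 2
x_3 = 2.8750, f(x_3) = 0.069404, coefficient = 4
x_4 = 3.5000, f(x_4) = 0.123049, coefficient = 1

I ≈ (0.625000/3) × 6.307793 = 1.314123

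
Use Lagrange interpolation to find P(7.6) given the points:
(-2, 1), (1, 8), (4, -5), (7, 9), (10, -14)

Lagrange interpolation formula:
P(x) = Σ yᵢ × Lᵢ(x)
where Lᵢ(x) = Π_{j≠i} (x - xⱼ)/(xᵢ - xⱼ)

L_0(7.6) = (7.6 - 1)/(-2 - 1) × (7.6 - 4)/(-2 - 4) × (7.6 - 7)/(-2 - 7) × (7.6 - 10)/(-2 - 10) = -0.017600
L_1(7.6) = (7.6 - (-2))/(1 - (-2)) × (7.6 - 4)/(1 - 4) × (7.6 - 7)/(1 - 7) × (7.6 - 10)/(1 - 10) = 0.102400
L_2(7.6) = (7.6 - (-2))/(4 - (-2)) × (7.6 - 1)/(4 - 1) × (7.6 - 7)/(4 - 7) × (7.6 - 10)/(4 - 10) = -0.281600
L_3(7.6) = (7.6 - (-2))/(7 - (-2)) × (7.6 - 1)/(7 - 1) × (7.6 - 4)/(7 - 4) × (7.6 - 10)/(7 - 10) = 1.126400
L_4(7.6) = (7.6 - (-2))/(10 - (-2)) × (7.6 - 1)/(10 - 1) × (7.6 - 4)/(10 - 4) × (7.6 - 7)/(10 - 7) = 0.070400

P(7.6) = 1×L_0(7.6) + 8×L_1(7.6) + (-5)×L_2(7.6) + 9×L_3(7.6) + (-14)×L_4(7.6)
P(7.6) = 11.361600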